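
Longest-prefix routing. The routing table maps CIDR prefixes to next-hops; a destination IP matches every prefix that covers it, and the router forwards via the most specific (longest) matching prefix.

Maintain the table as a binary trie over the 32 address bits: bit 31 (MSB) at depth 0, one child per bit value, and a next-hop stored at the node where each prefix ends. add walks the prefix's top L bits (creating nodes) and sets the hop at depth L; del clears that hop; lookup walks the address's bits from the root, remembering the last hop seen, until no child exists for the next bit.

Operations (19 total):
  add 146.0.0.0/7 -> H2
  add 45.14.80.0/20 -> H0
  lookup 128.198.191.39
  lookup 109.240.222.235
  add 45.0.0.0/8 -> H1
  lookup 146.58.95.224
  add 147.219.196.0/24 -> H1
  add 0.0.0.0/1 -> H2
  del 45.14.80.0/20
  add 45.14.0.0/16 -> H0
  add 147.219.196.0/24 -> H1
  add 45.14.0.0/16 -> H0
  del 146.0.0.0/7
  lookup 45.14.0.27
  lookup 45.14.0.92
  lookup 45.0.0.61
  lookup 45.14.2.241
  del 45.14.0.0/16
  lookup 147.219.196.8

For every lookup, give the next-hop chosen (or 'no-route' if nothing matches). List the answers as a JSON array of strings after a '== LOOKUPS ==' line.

Trace:
  + 146.0.0.0/7 (H2) depth=7
  + 45.14.80.0/20 (H0) depth=20
  ? 128.198.191.39  path d0:-→d1:-→d2:-→d3:-  best=no-route
  ? 109.240.222.235  path d0:-→d1:-  best=no-route
  + 45.0.0.0/8 (H1) depth=8
  ? 146.58.95.224  path d0:-→d1:-→d2:-→d3:-→d4:-→d5:-→d6:-→d7:H2  best=H2
  + 147.219.196.0/24 (H1) depth=24
  + 0.0.0.0/1 (H2) depth=1
  - 45.14.80.0/20 clear@20
  + 45.14.0.0/16 (H0) depth=16
  + 147.219.196.0/24 (H1) depth=24
  + 45.14.0.0/16 (H0) depth=16
  - 146.0.0.0/7 clear@7
  ? 45.14.0.27  path d0:-→d1:H2→d2:-→d3:-→d4:-→d5:-→d6:-→d7:-→d8:H1→d9:-→d10:-→d11:-→d12:-→d13:-→d14:-→d15:-→d16:H0→d17:-  best=H0
  ? 45.14.0.92  path d0:-→d1:H2→d2:-→d3:-→d4:-→d5:-→d6:-→d7:-→d8:H1→d9:-→d10:-→d11:-→d12:-→d13:-→d14:-→d15:-→d16:H0→d17:-  best=H0
  ? 45.0.0.61  path d0:-→d1:H2→d2:-→d3:-→d4:-→d5:-→d6:-→d7:-→d8:H1→d9:-→d10:-→d11:-→d12:-  best=H1
  ? 45.14.2.241  path d0:-→d1:H2→d2:-→d3:-→d4:-→d5:-→d6:-→d7:-→d8:H1→d9:-→d10:-→d11:-→d12:-→d13:-→d14:-→d15:-→d16:H0→d17:-  best=H0
  - 45.14.0.0/16 clear@16
  ? 147.219.196.8  path d0:-→d1:-→d2:-→d3:-→d4:-→d5:-→d6:-→d7:-→d8:-→d9:-→d10:-→d11:-→d12:-→d13:-→d14:-→d15:-→d16:-→d17:-→d18:-→d19:-→d20:-→d21:-→d22:-→d23:-→d24:H1  best=H1

== LOOKUPS ==
["no-route","no-route","H2","H0","H0","H1","H0","H1"]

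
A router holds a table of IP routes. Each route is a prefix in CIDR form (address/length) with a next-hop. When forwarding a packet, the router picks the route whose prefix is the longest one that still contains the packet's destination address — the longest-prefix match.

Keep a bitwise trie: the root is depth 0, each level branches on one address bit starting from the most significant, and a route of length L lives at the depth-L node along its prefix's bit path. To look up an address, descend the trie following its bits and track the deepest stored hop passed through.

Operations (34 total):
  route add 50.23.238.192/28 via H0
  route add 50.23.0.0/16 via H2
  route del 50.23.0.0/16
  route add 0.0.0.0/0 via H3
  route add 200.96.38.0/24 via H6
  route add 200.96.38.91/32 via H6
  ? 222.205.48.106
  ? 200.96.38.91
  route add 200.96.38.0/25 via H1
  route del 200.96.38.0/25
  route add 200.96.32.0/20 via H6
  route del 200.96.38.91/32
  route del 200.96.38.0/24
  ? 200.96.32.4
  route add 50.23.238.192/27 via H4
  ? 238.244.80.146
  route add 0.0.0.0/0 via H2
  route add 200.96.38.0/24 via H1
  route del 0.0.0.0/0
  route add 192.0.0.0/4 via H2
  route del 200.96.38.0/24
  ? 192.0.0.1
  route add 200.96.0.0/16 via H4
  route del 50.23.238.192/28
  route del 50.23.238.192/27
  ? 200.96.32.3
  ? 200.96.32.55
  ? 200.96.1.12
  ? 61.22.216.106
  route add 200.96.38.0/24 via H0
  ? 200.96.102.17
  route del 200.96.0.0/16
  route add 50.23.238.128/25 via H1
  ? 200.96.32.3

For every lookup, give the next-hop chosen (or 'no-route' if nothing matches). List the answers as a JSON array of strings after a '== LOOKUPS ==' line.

Apply in order:
  add 50.23.238.192/28 -> H0 at depth 28
  add 50.23.0.0/16 -> H2 at depth 16
  - 50.23.0.0/16 clear@16
  add 0.0.0.0/0 -> H3 at depth 0
  add 200.96.38.0/24 -> H6 at depth 24
  add 200.96.38.91/32 -> H6 at depth 32
  ? 222.205.48.106  path d0:H3→d1:-→d2:-→d3:-  best=H3
  ? 200.96.38.91  path d0:H3→d1:-→d2:-→d3:-→d4:-→d5:-→d6:-→d7:-→d8:-→d9:-→d10:-→d11:-→d12:-→d13:-→d14:-→d15:-→d16:-→d17:-→d18:-→d19:-→d20:-→d21:-→d22:-→d23:-→d24:H6→d25:-→d26:-→d27:-→d28:-→d29:-→d30:-→d31:-→d32:H6  best=H6
  add 200.96.38.0/25 -> H1 at depth 25
  - 200.96.38.0/25 clear@25
  add 200.96.32.0/20 -> H6 at depth 20
  - 200.96.38.91/32 clear@32
  - 200.96.38.0/24 clear@24
  ? 200.96.32.4  path d0:H3→d1:-→d2:-→d3:-→d4:-→d5:-→d6:-→d7:-→d8:-→d9:-→d10:-→d11:-→d12:-→d13:-→d14:-→d15:-→d16:-→d17:-→d18:-→d19:-→d20:H6→d21:-  best=H6
  add 50.23.238.192/27 -> H4 at depth 27
  ? 238.244.80.146  path d0:H3→d1:-→d2:-  best=H3
  add 0.0.0.0/0 -> H2 at depth 0
  add 200.96.38.0/24 -> H1 at depth 24
  - 0.0.0.0/0 clear@0
  add 192.0.0.0/4 -> H2 at depth 4
  - 200.96.38.0/24 clear@24
  ? 192.0.0.1  path d0:-→d1:-→d2:-→d3:-→d4:H2  best=H2
  add 200.96.0.0/16 -> H4 at depth 16
  - 50.23.238.192/28 clear@28
  - 50.23.238.192/27 clear@27
  ? 200.96.32.3  path d0:-→d1:-→d2:-→d3:-→d4:H2→d5:-→d6:-→d7:-→d8:-→d9:-→d10:-→d11:-→d12:-→d13:-→d14:-→d15:-→d16:H4→d17:-→d18:-→d19:-→d20:H6→d21:-  best=H6
  ? 200.96.32.55  path d0:-→d1:-→d2:-→d3:-→d4:H2→d5:-→d6:-→d7:-→d8:-→d9:-→d10:-→d11:-→d12:-→d13:-→d14:-→d15:-→d16:H4→d17:-→d18:-→d19:-→d20:H6→d21:-  best=H6
  ? 200.96.1.12  path d0:-→d1:-→d2:-→d3:-→d4:H2→d5:-→d6:-→d7:-→d8:-→d9:-→d10:-→d11:-→d12:-→d13:-→d14:-→d15:-→d16:H4→d17:-→d18:-  best=H4
  ? 61.22.216.106  path d0:-→d1:-→d2:-→d3:-→d4:-  best=no-route
  add 200.96.38.0/24 -> H0 at depth 24
  ? 200.96.102.17  path d0:-→d1:-→d2:-→d3:-→d4:H2→d5:-→d6:-→d7:-→d8:-→d9:-→d10:-→d11:-→d12:-→d13:-→d14:-→d15:-→d16:H4→d17:-  best=H4
  - 200.96.0.0/16 clear@16
  add 50.23.238.128/25 -> H1 at depth 25
  ? 200.96.32.3  path d0:-→d1:-→d2:-→d3:-→d4:H2→d5:-→d6:-→d7:-→d8:-→d9:-→d10:-→d11:-→d12:-→d13:-→d14:-→d15:-→d16:-→d17:-→d18:-→d19:-→d20:H6→d21:-  best=H6

== LOOKUPS ==
["H3","H6","H6","H3","H2","H6","H6","H4","no-route","H4","H6"]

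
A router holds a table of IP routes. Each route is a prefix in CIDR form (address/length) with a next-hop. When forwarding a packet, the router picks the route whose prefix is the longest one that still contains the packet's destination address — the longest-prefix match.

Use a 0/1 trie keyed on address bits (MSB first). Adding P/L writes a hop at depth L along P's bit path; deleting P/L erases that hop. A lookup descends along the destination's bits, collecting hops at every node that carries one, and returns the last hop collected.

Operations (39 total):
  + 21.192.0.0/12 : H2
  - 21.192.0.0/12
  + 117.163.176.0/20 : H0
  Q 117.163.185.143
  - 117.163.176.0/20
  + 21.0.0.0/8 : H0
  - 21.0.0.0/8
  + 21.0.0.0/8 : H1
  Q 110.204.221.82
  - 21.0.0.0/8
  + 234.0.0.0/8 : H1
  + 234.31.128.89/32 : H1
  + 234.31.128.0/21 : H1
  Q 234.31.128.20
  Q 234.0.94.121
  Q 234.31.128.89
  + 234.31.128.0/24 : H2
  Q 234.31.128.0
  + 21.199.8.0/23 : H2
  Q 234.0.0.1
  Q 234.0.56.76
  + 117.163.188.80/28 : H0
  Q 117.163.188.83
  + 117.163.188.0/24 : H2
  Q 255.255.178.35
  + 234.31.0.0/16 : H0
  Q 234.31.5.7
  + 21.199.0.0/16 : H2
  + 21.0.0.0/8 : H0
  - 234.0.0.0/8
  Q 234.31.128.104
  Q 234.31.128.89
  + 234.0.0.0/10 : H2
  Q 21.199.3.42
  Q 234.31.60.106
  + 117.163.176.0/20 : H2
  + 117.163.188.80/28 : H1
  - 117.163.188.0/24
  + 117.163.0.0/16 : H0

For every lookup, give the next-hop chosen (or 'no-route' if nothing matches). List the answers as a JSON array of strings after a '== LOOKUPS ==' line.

Apply in order:
  add 21.192.0.0/12 -> H2 at depth 12
  del 21.192.0.0/12 (clear depth 12)
  add 117.163.176.0/20 -> H0 at depth 20
  lookup 117.163.185.143: bits 01110101101000111011 walk d0:-→d1:-→d2:-→d3:-→d4:-→d5:-→d6:-→d7:-→d8:-→d9:-→d10:-→d11:-→d12:-→d13:-→d14:-→d15:-→d16:-→d17:-→d18:-→d19:-→d20:H0 -> H0
  del 117.163.176.0/20 (clear depth 20)
  add 21.0.0.0/8 -> H0 at depth 8
  del 21.0.0.0/8 (clear depth 8)
  add 21.0.0.0/8 -> H1 at depth 8
  lookup 110.204.221.82: bits 011 walk d0:-→d1:-→d2:-→d3:- -> no-route
  del 21.0.0.0/8 (clear depth 8)
  add 234.0.0.0/8 -> H1 at depth 8
  add 234.31.128.89/32 -> H1 at depth 32
  add 234.31.128.0/21 -> H1 at depth 21
  lookup 234.31.128.20: bits 1110101000011111100000000 walk d0:-→d1:-→d2:-→d3:-→d4:-→d5:-→d6:-→d7:-→d8:H1→d9:-→d10:-→d11:-→d12:-→d13:-→d14:-→d15:-→d16:-→d17:-→d18:-→d19:-→d20:-→d21:H1→d22:-→d23:-→d24:-→d25:- -> H1
  lookup 234.0.94.121: bits 11101010000 walk d0:-→d1:-→d2:-→d3:-→d4:-→d5:-→d6:-→d7:-→d8:H1→d9:-→d10:-→d11:- -> H1
  lookup 234.31.128.89: bits 11101010000111111000000001011001 walk d0:-→d1:-→d2:-→d3:-→d4:-→d5:-→d6:-→d7:-→d8:H1→d9:-→d10:-→d11:-→d12:-→d13:-→d14:-→d15:-→d16:-→d17:-→d18:-→d19:-→d20:-→d21:H1→d22:-→d23:-→d24:-→d25:-→d26:-→d27:-→d28:-→d29:-→d30:-→d31:-→d32:H1 -> H1
  add 234.31.128.0/24 -> H2 at depth 24
  lookup 234.31.128.0: bits 1110101000011111100000000 walk d0:-→d1:-→d2:-→d3:-→d4:-→d5:-→d6:-→d7:-→d8:H1→d9:-→d10:-→d11:-→d12:-→d13:-→d14:-→d15:-→d16:-→d17:-→d18:-→d19:-→d20:-→d21:H1→d22:-→d23:-→d24:H2→d25:- -> H2
  add 21.199.8.0/23 -> H2 at depth 23
  lookup 234.0.0.1: bits 11101010000 walk d0:-→d1:-→d2:-→d3:-→d4:-→d5:-→d6:-→d7:-→d8:H1→d9:-→d10:-→d11:- -> H1
  lookup 234.0.56.76: bits 11101010000 walk d0:-→d1:-→d2:-→d3:-→d4:-→d5:-→d6:-→d7:-→d8:H1→d9:-→d10:-→d11:- -> H1
  add 117.163.188.80/28 -> H0 at depth 28
  lookup 117.163.188.83: bits 0111010110100011101111000101 walk d0:-→d1:-→d2:-→d3:-→d4:-→d5:-→d6:-→d7:-→d8:-→d9:-→d10:-→d11:-→d12:-→d13:-→d14:-→d15:-→d16:-→d17:-→d18:-→d19:-→d20:-→d21:-→d22:-→d23:-→d24:-→d25:-→d26:-→d27:-→d28:H0 -> H0
  add 117.163.188.0/24 -> H2 at depth 24
  lookup 255.255.178.35: bits 111 walk d0:-→d1:-→d2:-→d3:- -> no-route
  add 234.31.0.0/16 -> H0 at depth 16
  lookup 234.31.5.7: bits 1110101000011111 walk d0:-→d1:-→d2:-→d3:-→d4:-→d5:-→d6:-→d7:-→d8:H1→d9:-→d10:-→d11:-→d12:-→d13:-→d14:-→d15:-→d16:H0 -> H0
  add 21.199.0.0/16 -> H2 at depth 16
  add 21.0.0.0/8 -> H0 at depth 8
  del 234.0.0.0/8 (clear depth 8)
  lookup 234.31.128.104: bits 11101010000111111000000001 walk d0:-→d1:-→d2:-→d3:-→d4:-→d5:-→d6:-→d7:-→d8:-→d9:-→d10:-→d11:-→d12:-→d13:-→d14:-→d15:-→d16:H0→d17:-→d18:-→d19:-→d20:-→d21:H1→d22:-→d23:-→d24:H2→d25:-→d26:- -> H2
  lookup 234.31.128.89: bits 11101010000111111000000001011001 walk d0:-→d1:-→d2:-→d3:-→d4:-→d5:-→d6:-→d7:-→d8:-→d9:-→d10:-→d11:-→d12:-→d13:-→d14:-→d15:-→d16:H0→d17:-→d18:-→d19:-→d20:-→d21:H1→d22:-→d23:-→d24:H2→d25:-→d26:-→d27:-→d28:-→d29:-→d30:-→d31:-→d32:H1 -> H1
  add 234.0.0.0/10 -> H2 at depth 10
  lookup 21.199.3.42: bits 00010101110001110000 walk d0:-→d1:-→d2:-→d3:-→d4:-→d5:-→d6:-→d7:-→d8:H0→d9:-→d10:-→d11:-→d12:-→d13:-→d14:-→d15:-→d16:H2→d17:-→d18:-→d19:-→d20:- -> H2
  lookup 234.31.60.106: bits 1110101000011111 walk d0:-→d1:-→d2:-→d3:-→d4:-→d5:-→d6:-→d7:-→d8:-→d9:-→d10:H2→d11:-→d12:-→d13:-→d14:-→d15:-→d16:H0 -> H0
  add 117.163.176.0/20 -> H2 at depth 20
  add 117.163.188.80/28 -> H1 at depth 28
  del 117.163.188.0/24 (clear depth 24)
  add 117.163.0.0/16 -> H0 at depth 16

== LOOKUPS ==
["H0","no-route","H1","H1","H1","H2","H1","H1","H0","no-route","H0","H2","H1","H2","H0"]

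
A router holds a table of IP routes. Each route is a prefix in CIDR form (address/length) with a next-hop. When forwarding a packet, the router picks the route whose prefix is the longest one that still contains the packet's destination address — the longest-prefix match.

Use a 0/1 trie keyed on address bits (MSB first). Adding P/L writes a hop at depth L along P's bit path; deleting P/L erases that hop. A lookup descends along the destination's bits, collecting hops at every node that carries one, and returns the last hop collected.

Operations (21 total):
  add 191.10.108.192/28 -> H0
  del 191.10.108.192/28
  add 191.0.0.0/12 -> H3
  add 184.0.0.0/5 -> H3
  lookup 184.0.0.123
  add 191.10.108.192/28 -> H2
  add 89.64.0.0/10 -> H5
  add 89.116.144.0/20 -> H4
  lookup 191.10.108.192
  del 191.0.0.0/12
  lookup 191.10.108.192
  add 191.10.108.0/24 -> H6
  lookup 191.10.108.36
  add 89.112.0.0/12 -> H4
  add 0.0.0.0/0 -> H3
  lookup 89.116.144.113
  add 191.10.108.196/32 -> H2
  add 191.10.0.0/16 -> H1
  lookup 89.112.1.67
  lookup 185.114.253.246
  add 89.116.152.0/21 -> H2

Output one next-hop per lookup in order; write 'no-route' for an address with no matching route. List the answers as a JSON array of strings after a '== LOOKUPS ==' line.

Process each operation:
  + 191.10.108.192/28 (H0) depth=28
  del 191.10.108.192/28 (clear depth 28)
  + 191.0.0.0/12 (H3) depth=12
  + 184.0.0.0/5 (H3) depth=5
  lookup 184.0.0.123: bits 10111 walk d0:-→d1:-→d2:-→d3:-→d4:-→d5:H3 -> H3
  + 191.10.108.192/28 (H2) depth=28
  + 89.64.0.0/10 (H5) depth=10
  + 89.116.144.0/20 (H4) depth=20
  lookup 191.10.108.192: bits 1011111100001010011011001100 walk d0:-→d1:-→d2:-→d3:-→d4:-→d5:H3→d6:-→d7:-→d8:-→d9:-→d10:-→d11:-→d12:H3→d13:-→d14:-→d15:-→d16:-→d17:-→d18:-→d19:-→d20:-→d21:-→d22:-→d23:-→d24:-→d25:-→d26:-→d27:-→d28:H2 -> H2
  del 191.0.0.0/12 (clear depth 12)
  lookup 191.10.108.192: bits 1011111100001010011011001100 walk d0:-→d1:-→d2:-→d3:-→d4:-→d5:H3→d6:-→d7:-→d8:-→d9:-→d10:-→d11:-→d12:-→d13:-→d14:-→d15:-→d16:-→d17:-→d18:-→d19:-→d20:-→d21:-→d22:-→d23:-→d24:-→d25:-→d26:-→d27:-→d28:H2 -> H2
  + 191.10.108.0/24 (H6) depth=24
  lookup 191.10.108.36: bits 101111110000101001101100 walk d0:-→d1:-→d2:-→d3:-→d4:-→d5:H3→d6:-→d7:-→d8:-→d9:-→d10:-→d11:-→d12:-→d13:-→d14:-→d15:-→d16:-→d17:-→d18:-→d19:-→d20:-→d21:-→d22:-→d23:-→d24:H6 -> H6
  + 89.112.0.0/12 (H4) depth=12
  + 0.0.0.0/0 (H3) depth=0
  lookup 89.116.144.113: bits 01011001011101001001 walk d0:H3→d1:-→d2:-→d3:-→d4:-→d5:-→d6:-→d7:-→d8:-→d9:-→d10:H5→d11:-→d12:H4→d13:-→d14:-→d15:-→d16:-→d17:-→d18:-→d19:-→d20:H4 -> H4
  + 191.10.108.196/32 (H2) depth=32
  + 191.10.0.0/16 (H1) depth=16
  lookup 89.112.1.67: bits 0101100101110 walk d0:H3→d1:-→d2:-→d3:-→d4:-→d5:-→d6:-→d7:-→d8:-→d9:-→d10:H5→d11:-→d12:H4→d13:- -> H4
  lookup 185.114.253.246: bits 10111 walk d0:H3→d1:-→d2:-→d3:-→d4:-→d5:H3 -> H3
  + 89.116.152.0/21 (H2) depth=21

== LOOKUPS ==
["H3","H2","H2","H6","H4","H4","H3"]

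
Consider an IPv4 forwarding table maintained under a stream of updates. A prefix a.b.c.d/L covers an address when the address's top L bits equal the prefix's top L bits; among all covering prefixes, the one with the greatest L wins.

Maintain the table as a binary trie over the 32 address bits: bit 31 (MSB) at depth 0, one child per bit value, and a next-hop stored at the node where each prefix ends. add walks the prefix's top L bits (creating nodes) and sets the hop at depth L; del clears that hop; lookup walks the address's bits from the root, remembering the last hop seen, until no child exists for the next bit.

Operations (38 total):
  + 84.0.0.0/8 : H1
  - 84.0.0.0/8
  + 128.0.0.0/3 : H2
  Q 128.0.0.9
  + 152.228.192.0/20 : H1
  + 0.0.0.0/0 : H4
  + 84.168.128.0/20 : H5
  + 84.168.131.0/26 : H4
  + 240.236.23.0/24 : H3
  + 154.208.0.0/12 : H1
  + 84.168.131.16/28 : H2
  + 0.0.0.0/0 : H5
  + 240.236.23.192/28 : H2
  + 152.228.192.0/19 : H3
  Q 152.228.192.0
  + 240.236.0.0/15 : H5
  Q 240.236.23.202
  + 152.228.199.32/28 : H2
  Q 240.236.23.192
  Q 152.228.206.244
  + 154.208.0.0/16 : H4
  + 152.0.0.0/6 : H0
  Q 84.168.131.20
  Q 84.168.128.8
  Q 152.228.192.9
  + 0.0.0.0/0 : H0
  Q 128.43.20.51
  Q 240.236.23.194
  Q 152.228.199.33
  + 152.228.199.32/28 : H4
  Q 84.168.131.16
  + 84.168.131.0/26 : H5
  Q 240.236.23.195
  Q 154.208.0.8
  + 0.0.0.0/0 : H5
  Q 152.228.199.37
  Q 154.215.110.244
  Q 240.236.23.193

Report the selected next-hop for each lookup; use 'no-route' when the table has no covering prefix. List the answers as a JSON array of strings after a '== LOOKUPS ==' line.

Process each operation:
  add 84.0.0.0/8 -> H1 at depth 8
  - 84.0.0.0/8 clear@8
  add 128.0.0.0/3 -> H2 at depth 3
  ? 128.0.0.9  path d0:-→d1:-→d2:-→d3:H2  best=H2
  add 152.228.192.0/20 -> H1 at depth 20
  add 0.0.0.0/0 -> H4 at depth 0
  add 84.168.128.0/20 -> H5 at depth 20
  add 84.168.131.0/26 -> H4 at depth 26
  add 240.236.23.0/24 -> H3 at depth 24
  add 154.208.0.0/12 -> H1 at depth 12
  add 84.168.131.16/28 -> H2 at depth 28
  add 0.0.0.0/0 -> H5 at depth 0
  add 240.236.23.192/28 -> H2 at depth 28
  add 152.228.192.0/19 -> H3 at depth 19
  ? 152.228.192.0  path d0:H5→d1:-→d2:-→d3:H2→d4:-→d5:-→d6:-→d7:-→d8:-→d9:-→d10:-→d11:-→d12:-→d13:-→d14:-→d15:-→d16:-→d17:-→d18:-→d19:H3→d20:H1  best=H1
  add 240.236.0.0/15 -> H5 at depth 15
  ? 240.236.23.202  path d0:H5→d1:-→d2:-→d3:-→d4:-→d5:-→d6:-→d7:-→d8:-→d9:-→d10:-→d11:-→d12:-→d13:-→d14:-→d15:H5→d16:-→d17:-→d18:-→d19:-→d20:-→d21:-→d22:-→d23:-→d24:H3→d25:-→d26:-→d27:-→d28:H2  best=H2
  add 152.228.199.32/28 -> H2 at depth 28
  ? 240.236.23.192  path d0:H5→d1:-→d2:-→d3:-→d4:-→d5:-→d6:-→d7:-→d8:-→d9:-→d10:-→d11:-→d12:-→d13:-→d14:-→d15:H5→d16:-→d17:-→d18:-→d19:-→d20:-→d21:-→d22:-→d23:-→d24:H3→d25:-→d26:-→d27:-→d28:H2  best=H2
  ? 152.228.206.244  path d0:H5→d1:-→d2:-→d3:H2→d4:-→d5:-→d6:-→d7:-→d8:-→d9:-→d10:-→d11:-→d12:-→d13:-→d14:-→d15:-→d16:-→d17:-→d18:-→d19:H3→d20:H1  best=H1
  add 154.208.0.0/16 -> H4 at depth 16
  add 152.0.0.0/6 -> H0 at depth 6
  ? 84.168.131.20  path d0:H5→d1:-→d2:-→d3:-→d4:-→d5:-→d6:-→d7:-→d8:-→d9:-→d10:-→d11:-→d12:-→d13:-→d14:-→d15:-→d16:-→d17:-→d18:-→d19:-→d20:H5→d21:-→d22:-→d23:-→d24:-→d25:-→d26:H4→d27:-→d28:H2  best=H2
  ? 84.168.128.8  path d0:H5→d1:-→d2:-→d3:-→d4:-→d5:-→d6:-→d7:-→d8:-→d9:-→d10:-→d11:-→d12:-→d13:-→d14:-→d15:-→d16:-→d17:-→d18:-→d19:-→d20:H5→d21:-→d22:-  best=H5
  ? 152.228.192.9  path d0:H5→d1:-→d2:-→d3:H2→d4:-→d5:-→d6:H0→d7:-→d8:-→d9:-→d10:-→d11:-→d12:-→d13:-→d14:-→d15:-→d16:-→d17:-→d18:-→d19:H3→d20:H1→d21:-  best=H1
  add 0.0.0.0/0 -> H0 at depth 0
  ? 128.43.20.51  path d0:H0→d1:-→d2:-→d3:H2  best=H2
  ? 240.236.23.194  path d0:H0→d1:-→d2:-→d3:-→d4:-→d5:-→d6:-→d7:-→d8:-→d9:-→d10:-→d11:-→d12:-→d13:-→d14:-→d15:H5→d16:-→d17:-→d18:-→d19:-→d20:-→d21:-→d22:-→d23:-→d24:H3→d25:-→d26:-→d27:-→d28:H2  best=H2
  ? 152.228.199.33  path d0:H0→d1:-→d2:-→d3:H2→d4:-→d5:-→d6:H0→d7:-→d8:-→d9:-→d10:-→d11:-→d12:-→d13:-→d14:-→d15:-→d16:-→d17:-→d18:-→d19:H3→d20:H1→d21:-→d22:-→d23:-→d24:-→d25:-→d26:-→d27:-→d28:H2  best=H2
  add 152.228.199.32/28 -> H4 at depth 28
  ? 84.168.131.16  path d0:H0→d1:-→d2:-→d3:-→d4:-→d5:-→d6:-→d7:-→d8:-→d9:-→d10:-→d11:-→d12:-→d13:-→d14:-→d15:-→d16:-→d17:-→d18:-→d19:-→d20:H5→d21:-→d22:-→d23:-→d24:-→d25:-→d26:H4→d27:-→d28:H2  best=H2
  add 84.168.131.0/26 -> H5 at depth 26
  ? 240.236.23.195  path d0:H0→d1:-→d2:-→d3:-→d4:-→d5:-→d6:-→d7:-→d8:-→d9:-→d10:-→d11:-→d12:-→d13:-→d14:-→d15:H5→d16:-→d17:-→d18:-→d19:-→d20:-→d21:-→d22:-→d23:-→d24:H3→d25:-→d26:-→d27:-→d28:H2  best=H2
  ? 154.208.0.8  path d0:H0→d1:-→d2:-→d3:H2→d4:-→d5:-→d6:H0→d7:-→d8:-→d9:-→d10:-→d11:-→d12:H1→d13:-→d14:-→d15:-→d16:H4  best=H4
  add 0.0.0.0/0 -> H5 at depth 0
  ? 152.228.199.37  path d0:H5→d1:-→d2:-→d3:H2→d4:-→d5:-→d6:H0→d7:-→d8:-→d9:-→d10:-→d11:-→d12:-→d13:-→d14:-→d15:-→d16:-→d17:-→d18:-→d19:H3→d20:H1→d21:-→d22:-→d23:-→d24:-→d25:-→d26:-→d27:-→d28:H4  best=H4
  ? 154.215.110.244  path d0:H5→d1:-→d2:-→d3:H2→d4:-→d5:-→d6:H0→d7:-→d8:-→d9:-→d10:-→d11:-→d12:H1→d13:-  best=H1
  ? 240.236.23.193  path d0:H5→d1:-→d2:-→d3:-→d4:-→d5:-→d6:-→d7:-→d8:-→d9:-→d10:-→d11:-→d12:-→d13:-→d14:-→d15:H5→d16:-→d17:-→d18:-→d19:-→d20:-→d21:-→d22:-→d23:-→d24:H3→d25:-→d26:-→d27:-→d28:H2  best=H2

== LOOKUPS ==
["H2","H1","H2","H2","H1","H2","H5","H1","H2","H2","H2","H2","H2","H4","H4","H1","H2"]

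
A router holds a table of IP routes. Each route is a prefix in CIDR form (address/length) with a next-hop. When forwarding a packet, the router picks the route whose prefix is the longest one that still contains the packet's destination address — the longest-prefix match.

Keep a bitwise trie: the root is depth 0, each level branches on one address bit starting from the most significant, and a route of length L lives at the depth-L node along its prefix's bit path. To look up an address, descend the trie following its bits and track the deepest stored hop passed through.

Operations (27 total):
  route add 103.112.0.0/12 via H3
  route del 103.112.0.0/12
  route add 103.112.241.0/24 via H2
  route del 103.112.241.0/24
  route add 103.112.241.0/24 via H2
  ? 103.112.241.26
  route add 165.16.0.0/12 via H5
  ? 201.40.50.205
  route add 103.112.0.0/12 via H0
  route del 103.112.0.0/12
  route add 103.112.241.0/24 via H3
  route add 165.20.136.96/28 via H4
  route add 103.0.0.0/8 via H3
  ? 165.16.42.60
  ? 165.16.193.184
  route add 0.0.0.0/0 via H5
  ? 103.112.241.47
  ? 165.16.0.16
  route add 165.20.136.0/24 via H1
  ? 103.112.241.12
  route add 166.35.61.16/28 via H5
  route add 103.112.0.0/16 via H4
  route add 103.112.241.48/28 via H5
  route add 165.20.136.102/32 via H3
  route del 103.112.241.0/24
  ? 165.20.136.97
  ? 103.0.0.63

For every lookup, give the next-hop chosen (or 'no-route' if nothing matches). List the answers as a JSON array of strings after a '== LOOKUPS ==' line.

Process each operation:
  + 103.112.0.0/12 (H3) depth=12
  del 103.112.0.0/12 (clear depth 12)
  + 103.112.241.0/24 (H2) depth=24
  del 103.112.241.0/24 (clear depth 24)
  + 103.112.241.0/24 (H2) depth=24
  Q 103.112.241.26: descend 011001110111000011110001 ; hops seen [H2] ; pick H2
  + 165.16.0.0/12 (H5) depth=12
  Q 201.40.50.205: descend 1 ; hops seen [∅] ; pick no-route
  + 103.112.0.0/12 (H0) depth=12
  del 103.112.0.0/12 (clear depth 12)
  + 103.112.241.0/24 (H3) depth=24
  + 165.20.136.96/28 (H4) depth=28
  + 103.0.0.0/8 (H3) depth=8
  Q 165.16.42.60: descend 1010010100010 ; hops seen [H5] ; pick H5
  Q 165.16.193.184: descend 1010010100010 ; hops seen [H5] ; pick H5
  + 0.0.0.0/0 (H5) depth=0
  Q 103.112.241.47: descend 011001110111000011110001 ; hops seen [H5,H3,H3] ; pick H3
  Q 165.16.0.16: descend 1010010100010 ; hops seen [H5,H5] ; pick H5
  + 165.20.136.0/24 (H1) depth=24
  Q 103.112.241.12: descend 011001110111000011110001 ; hops seen [H5,H3,H3] ; pick H3
  + 166.35.61.16/28 (H5) depth=28
  + 103.112.0.0/16 (H4) depth=16
  + 103.112.241.48/28 (H5) depth=28
  + 165.20.136.102/32 (H3) depth=32
  del 103.112.241.0/24 (clear depth 24)
  Q 165.20.136.97: descend 10100101000101001000100001100 ; hops seen [H5,H5,H1,H4] ; pick H4
  Q 103.0.0.63: descend 011001110 ; hops seen [H5,H3] ; pick H3

== LOOKUPS ==
["H2","no-route","H5","H5","H3","H5","H3","H4","H3"]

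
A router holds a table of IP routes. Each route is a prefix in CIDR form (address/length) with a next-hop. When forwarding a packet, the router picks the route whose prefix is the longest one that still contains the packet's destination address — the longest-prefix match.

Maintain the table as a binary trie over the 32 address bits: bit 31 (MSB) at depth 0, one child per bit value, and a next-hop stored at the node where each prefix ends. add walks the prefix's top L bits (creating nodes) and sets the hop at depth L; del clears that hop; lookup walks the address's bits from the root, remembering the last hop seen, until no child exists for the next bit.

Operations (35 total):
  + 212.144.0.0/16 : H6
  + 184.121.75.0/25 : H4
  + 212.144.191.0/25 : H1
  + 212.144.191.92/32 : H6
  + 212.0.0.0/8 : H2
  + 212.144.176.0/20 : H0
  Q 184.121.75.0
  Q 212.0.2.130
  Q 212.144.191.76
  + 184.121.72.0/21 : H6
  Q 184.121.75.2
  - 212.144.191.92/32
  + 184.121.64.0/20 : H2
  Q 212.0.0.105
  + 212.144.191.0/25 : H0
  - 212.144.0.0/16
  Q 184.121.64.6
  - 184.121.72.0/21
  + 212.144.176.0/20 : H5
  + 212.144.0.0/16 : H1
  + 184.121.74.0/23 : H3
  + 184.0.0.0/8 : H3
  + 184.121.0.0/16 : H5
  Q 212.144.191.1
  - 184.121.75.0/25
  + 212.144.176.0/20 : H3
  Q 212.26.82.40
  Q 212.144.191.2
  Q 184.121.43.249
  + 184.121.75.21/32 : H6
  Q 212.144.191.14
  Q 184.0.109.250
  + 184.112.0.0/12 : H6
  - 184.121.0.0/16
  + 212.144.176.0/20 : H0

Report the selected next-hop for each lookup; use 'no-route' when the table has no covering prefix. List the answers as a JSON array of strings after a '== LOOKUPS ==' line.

Trace:
  add 212.144.0.0/16 -> H6 at depth 16
  add 184.121.75.0/25 -> H4 at depth 25
  add 212.144.191.0/25 -> H1 at depth 25
  add 212.144.191.92/32 -> H6 at depth 32
  add 212.0.0.0/8 -> H2 at depth 8
  add 212.144.176.0/20 -> H0 at depth 20
  Q 184.121.75.0: descend 1011100001111001010010110 ; hops seen [H4] ; pick H4
  Q 212.0.2.130: descend 11010100 ; hops seen [H2] ; pick H2
  Q 212.144.191.76: descend 110101001001000010111111010 ; hops seen [H2,H6,H0,H1] ; pick H1
  add 184.121.72.0/21 -> H6 at depth 21
  Q 184.121.75.2: descend 1011100001111001010010110 ; hops seen [H6,H4] ; pick H4
  - 212.144.191.92/32 clear@32
  add 184.121.64.0/20 -> H2 at depth 20
  Q 212.0.0.105: descend 11010100 ; hops seen [H2] ; pick H2
  add 212.144.191.0/25 -> H0 at depth 25
  - 212.144.0.0/16 clear@16
  Q 184.121.64.6: descend 10111000011110010100 ; hops seen [H2] ; pick H2
  - 184.121.72.0/21 clear@21
  add 212.144.176.0/20 -> H5 at depth 20
  add 212.144.0.0/16 -> H1 at depth 16
  add 184.121.74.0/23 -> H3 at depth 23
  add 184.0.0.0/8 -> H3 at depth 8
  add 184.121.0.0/16 -> H5 at depth 16
  Q 212.144.191.1: descend 1101010010010000101111110 ; hops seen [H2,H1,H5,H0] ; pick H0
  - 184.121.75.0/25 clear@25
  add 212.144.176.0/20 -> H3 at depth 20
  Q 212.26.82.40: descend 11010100 ; hops seen [H2] ; pick H2
  Q 212.144.191.2: descend 1101010010010000101111110 ; hops seen [H2,H1,H3,H0] ; pick H0
  Q 184.121.43.249: descend 10111000011110010 ; hops seen [H3,H5] ; pick H5
  add 184.121.75.21/32 -> H6 at depth 32
  Q 212.144.191.14: descend 1101010010010000101111110 ; hops seen [H2,H1,H3,H0] ; pick H0
  Q 184.0.109.250: descend 101110000 ; hops seen [H3] ; pick H3
  add 184.112.0.0/12 -> H6 at depth 12
  - 184.121.0.0/16 clear@16
  add 212.144.176.0/20 -> H0 at depth 20

== LOOKUPS ==
["H4","H2","H1","H4","H2","H2","H0","H2","H0","H5","H0","H3"]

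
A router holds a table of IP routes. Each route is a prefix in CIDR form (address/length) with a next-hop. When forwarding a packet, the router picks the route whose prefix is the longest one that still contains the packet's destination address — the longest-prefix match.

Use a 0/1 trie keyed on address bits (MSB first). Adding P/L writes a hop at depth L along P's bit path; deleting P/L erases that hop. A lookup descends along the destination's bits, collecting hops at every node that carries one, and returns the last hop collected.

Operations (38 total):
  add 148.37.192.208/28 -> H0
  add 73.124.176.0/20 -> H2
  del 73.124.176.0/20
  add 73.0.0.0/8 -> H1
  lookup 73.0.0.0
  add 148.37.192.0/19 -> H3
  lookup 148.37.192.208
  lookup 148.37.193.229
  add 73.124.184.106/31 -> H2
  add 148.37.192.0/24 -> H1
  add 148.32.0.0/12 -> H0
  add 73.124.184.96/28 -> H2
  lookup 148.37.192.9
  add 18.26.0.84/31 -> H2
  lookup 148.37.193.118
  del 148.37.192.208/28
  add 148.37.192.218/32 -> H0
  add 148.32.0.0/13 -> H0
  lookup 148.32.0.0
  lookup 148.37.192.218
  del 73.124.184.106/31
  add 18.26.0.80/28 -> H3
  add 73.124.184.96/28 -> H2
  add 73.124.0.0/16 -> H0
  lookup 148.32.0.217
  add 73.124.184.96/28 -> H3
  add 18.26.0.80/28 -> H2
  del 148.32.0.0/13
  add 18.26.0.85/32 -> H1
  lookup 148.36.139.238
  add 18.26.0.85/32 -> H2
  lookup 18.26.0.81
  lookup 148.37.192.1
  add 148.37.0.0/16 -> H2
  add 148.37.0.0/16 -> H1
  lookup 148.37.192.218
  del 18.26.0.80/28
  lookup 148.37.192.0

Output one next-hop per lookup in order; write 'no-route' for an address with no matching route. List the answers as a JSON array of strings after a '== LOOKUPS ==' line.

Process each operation:
  add 148.37.192.208/28 -> H0 at depth 28
  add 73.124.176.0/20 -> H2 at depth 20
  - 73.124.176.0/20 clear@20
  add 73.0.0.0/8 -> H1 at depth 8
  Q 73.0.0.0: descend 010010010 ; hops seen [H1] ; pick H1
  add 148.37.192.0/19 -> H3 at depth 19
  Q 148.37.192.208: descend 1001010000100101110000001101 ; hops seen [H3,H0] ; pick H0
  Q 148.37.193.229: descend 10010100001001011100000 ; hops seen [H3] ; pick H3
  add 73.124.184.106/31 -> H2 at depth 31
  add 148.37.192.0/24 -> H1 at depth 24
  add 148.32.0.0/12 -> H0 at depth 12
  add 73.124.184.96/28 -> H2 at depth 28
  Q 148.37.192.9: descend 100101000010010111000000 ; hops seen [H0,H3,H1] ; pick H1
  add 18.26.0.84/31 -> H2 at depth 31
  Q 148.37.193.118: descend 10010100001001011100000 ; hops seen [H0,H3] ; pick H3
  - 148.37.192.208/28 clear@28
  add 148.37.192.218/32 -> H0 at depth 32
  add 148.32.0.0/13 -> H0 at depth 13
  Q 148.32.0.0: descend 1001010000100 ; hops seen [H0,H0] ; pick H0
  Q 148.37.192.218: descend 10010100001001011100000011011010 ; hops seen [H0,H0,H3,H1,H0] ; pick H0
  - 73.124.184.106/31 clear@31
  add 18.26.0.80/28 -> H3 at depth 28
  add 73.124.184.96/28 -> H2 at depth 28
  add 73.124.0.0/16 -> H0 at depth 16
  Q 148.32.0.217: descend 1001010000100 ; hops seen [H0,H0] ; pick H0
  add 73.124.184.96/28 -> H3 at depth 28
  add 18.26.0.80/28 -> H2 at depth 28
  - 148.32.0.0/13 clear@13
  add 18.26.0.85/32 -> H1 at depth 32
  Q 148.36.139.238: descend 100101000010010 ; hops seen [H0] ; pick H0
  add 18.26.0.85/32 -> H2 at depth 32
  Q 18.26.0.81: descend 00010010000110100000000001010 ; hops seen [H2] ; pick H2
  Q 148.37.192.1: descend 100101000010010111000000 ; hops seen [H0,H3,H1] ; pick H1
  add 148.37.0.0/16 -> H2 at depth 16
  add 148.37.0.0/16 -> H1 at depth 16
  Q 148.37.192.218: descend 10010100001001011100000011011010 ; hops seen [H0,H1,H3,H1,H0] ; pick H0
  - 18.26.0.80/28 clear@28
  Q 148.37.192.0: descend 100101000010010111000000 ; hops seen [H0,H1,H3,H1] ; pick H1

== LOOKUPS ==
["H1","H0","H3","H1","H3","H0","H0","H0","H0","H2","H1","H0","H1"]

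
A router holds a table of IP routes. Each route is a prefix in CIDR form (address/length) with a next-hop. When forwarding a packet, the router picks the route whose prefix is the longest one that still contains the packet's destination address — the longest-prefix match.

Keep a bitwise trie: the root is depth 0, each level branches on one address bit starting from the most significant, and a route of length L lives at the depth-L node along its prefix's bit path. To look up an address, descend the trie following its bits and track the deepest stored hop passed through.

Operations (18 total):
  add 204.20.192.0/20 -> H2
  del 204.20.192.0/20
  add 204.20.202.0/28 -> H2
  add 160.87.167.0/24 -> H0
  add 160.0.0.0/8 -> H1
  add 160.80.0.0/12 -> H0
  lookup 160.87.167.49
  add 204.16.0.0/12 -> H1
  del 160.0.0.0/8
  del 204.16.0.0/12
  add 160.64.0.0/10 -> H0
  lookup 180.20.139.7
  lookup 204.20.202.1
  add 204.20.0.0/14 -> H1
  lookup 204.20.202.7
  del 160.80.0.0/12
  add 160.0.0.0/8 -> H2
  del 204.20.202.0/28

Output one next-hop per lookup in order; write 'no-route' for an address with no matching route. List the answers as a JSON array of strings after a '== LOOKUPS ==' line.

Trace:
  add 204.20.192.0/20 -> H2 at depth 20
  del 204.20.192.0/20 (clear depth 20)
  add 204.20.202.0/28 -> H2 at depth 28
  add 160.87.167.0/24 -> H0 at depth 24
  add 160.0.0.0/8 -> H1 at depth 8
  add 160.80.0.0/12 -> H0 at depth 12
  lookup 160.87.167.49: bits 101000000101011110100111 walk d0:-→d1:-→d2:-→d3:-→d4:-→d5:-→d6:-→d7:-→d8:H1→d9:-→d10:-→d11:-→d12:H0→d13:-→d14:-→d15:-→d16:-→d17:-→d18:-→d19:-→d20:-→d21:-→d22:-→d23:-→d24:H0 -> H0
  add 204.16.0.0/12 -> H1 at depth 12
  del 160.0.0.0/8 (clear depth 8)
  del 204.16.0.0/12 (clear depth 12)
  add 160.64.0.0/10 -> H0 at depth 10
  lookup 180.20.139.7: bits 101 walk d0:-→d1:-→d2:-→d3:- -> no-route
  lookup 204.20.202.1: bits 1100110000010100110010100000 walk d0:-→d1:-→d2:-→d3:-→d4:-→d5:-→d6:-→d7:-→d8:-→d9:-→d10:-→d11:-→d12:-→d13:-→d14:-→d15:-→d16:-→d17:-→d18:-→d19:-→d20:-→d21:-→d22:-→d23:-→d24:-→d25:-→d26:-→d27:-→d28:H2 -> H2
  add 204.20.0.0/14 -> H1 at depth 14
  lookup 204.20.202.7: bits 1100110000010100110010100000 walk d0:-→d1:-→d2:-→d3:-→d4:-→d5:-→d6:-→d7:-→d8:-→d9:-→d10:-→d11:-→d12:-→d13:-→d14:H1→d15:-→d16:-→d17:-→d18:-→d19:-→d20:-→d21:-→d22:-→d23:-→d24:-→d25:-→d26:-→d27:-→d28:H2 -> H2
  del 160.80.0.0/12 (clear depth 12)
  add 160.0.0.0/8 -> H2 at depth 8
  del 204.20.202.0/28 (clear depth 28)

== LOOKUPS ==
["H0","no-route","H2","H2"]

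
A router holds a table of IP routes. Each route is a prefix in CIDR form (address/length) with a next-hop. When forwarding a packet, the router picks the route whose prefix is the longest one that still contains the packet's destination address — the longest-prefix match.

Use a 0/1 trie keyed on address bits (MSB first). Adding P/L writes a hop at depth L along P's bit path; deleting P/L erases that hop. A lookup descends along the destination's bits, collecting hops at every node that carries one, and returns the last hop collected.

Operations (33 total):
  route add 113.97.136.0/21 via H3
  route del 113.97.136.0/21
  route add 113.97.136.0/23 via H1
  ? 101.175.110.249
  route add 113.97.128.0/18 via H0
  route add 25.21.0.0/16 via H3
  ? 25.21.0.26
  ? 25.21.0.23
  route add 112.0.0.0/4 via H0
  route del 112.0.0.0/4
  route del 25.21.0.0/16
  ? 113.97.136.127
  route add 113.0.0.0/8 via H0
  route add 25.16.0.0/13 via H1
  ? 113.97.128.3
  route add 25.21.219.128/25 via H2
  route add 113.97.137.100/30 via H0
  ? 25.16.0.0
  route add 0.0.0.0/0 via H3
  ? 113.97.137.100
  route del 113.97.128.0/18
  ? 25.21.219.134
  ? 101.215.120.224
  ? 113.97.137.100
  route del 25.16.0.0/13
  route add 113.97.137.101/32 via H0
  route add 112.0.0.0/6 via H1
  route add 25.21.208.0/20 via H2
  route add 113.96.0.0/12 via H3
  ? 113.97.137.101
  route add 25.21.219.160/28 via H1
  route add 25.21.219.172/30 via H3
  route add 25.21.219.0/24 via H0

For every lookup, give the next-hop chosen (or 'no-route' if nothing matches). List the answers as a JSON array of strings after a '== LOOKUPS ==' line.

Apply in order:
  add 113.97.136.0/21 -> H3 at depth 21
  - 113.97.136.0/21 clear@21
  add 113.97.136.0/23 -> H1 at depth 23
  Q 101.175.110.249: descend 011 ; hops seen [∅] ; pick no-route
  add 113.97.128.0/18 -> H0 at depth 18
  add 25.21.0.0/16 -> H3 at depth 16
  Q 25.21.0.26: descend 0001100100010101 ; hops seen [H3] ; pick H3
  Q 25.21.0.23: descend 0001100100010101 ; hops seen [H3] ; pick H3
  add 112.0.0.0/4 -> H0 at depth 4
  - 112.0.0.0/4 clear@4
  - 25.21.0.0/16 clear@16
  Q 113.97.136.127: descend 01110001011000011000100 ; hops seen [H0,H1] ; pick H1
  add 113.0.0.0/8 -> H0 at depth 8
  add 25.16.0.0/13 -> H1 at depth 13
  Q 113.97.128.3: descend 01110001011000011000 ; hops seen [H0,H0] ; pick H0
  add 25.21.219.128/25 -> H2 at depth 25
  add 113.97.137.100/30 -> H0 at depth 30
  Q 25.16.0.0: descend 0001100100010 ; hops seen [H1] ; pick H1
  add 0.0.0.0/0 -> H3 at depth 0
  Q 113.97.137.100: descend 011100010110000110001001011001 ; hops seen [H3,H0,H0,H1,H0] ; pick H0
  - 113.97.128.0/18 clear@18
  Q 25.21.219.134: descend 0001100100010101110110111 ; hops seen [H3,H1,H2] ; pick H2
  Q 101.215.120.224: descend 011 ; hops seen [H3] ; pick H3
  Q 113.97.137.100: descend 011100010110000110001001011001 ; hops seen [H3,H0,H1,H0] ; pick H0
  - 25.16.0.0/13 clear@13
  add 113.97.137.101/32 -> H0 at depth 32
  add 112.0.0.0/6 -> H1 at depth 6
  add 25.21.208.0/20 -> H2 at depth 20
  add 113.96.0.0/12 -> H3 at depth 12
  Q 113.97.137.101: descend 01110001011000011000100101100101 ; hops seen [H3,H1,H0,H3,H1,H0,H0] ; pick H0
  add 25.21.219.160/28 -> H1 at depth 28
  add 25.21.219.172/30 -> H3 at depth 30
  add 25.21.219.0/24 -> H0 at depth 24

== LOOKUPS ==
["no-route","H3","H3","H1","H0","H1","H0","H2","H3","H0","H0"]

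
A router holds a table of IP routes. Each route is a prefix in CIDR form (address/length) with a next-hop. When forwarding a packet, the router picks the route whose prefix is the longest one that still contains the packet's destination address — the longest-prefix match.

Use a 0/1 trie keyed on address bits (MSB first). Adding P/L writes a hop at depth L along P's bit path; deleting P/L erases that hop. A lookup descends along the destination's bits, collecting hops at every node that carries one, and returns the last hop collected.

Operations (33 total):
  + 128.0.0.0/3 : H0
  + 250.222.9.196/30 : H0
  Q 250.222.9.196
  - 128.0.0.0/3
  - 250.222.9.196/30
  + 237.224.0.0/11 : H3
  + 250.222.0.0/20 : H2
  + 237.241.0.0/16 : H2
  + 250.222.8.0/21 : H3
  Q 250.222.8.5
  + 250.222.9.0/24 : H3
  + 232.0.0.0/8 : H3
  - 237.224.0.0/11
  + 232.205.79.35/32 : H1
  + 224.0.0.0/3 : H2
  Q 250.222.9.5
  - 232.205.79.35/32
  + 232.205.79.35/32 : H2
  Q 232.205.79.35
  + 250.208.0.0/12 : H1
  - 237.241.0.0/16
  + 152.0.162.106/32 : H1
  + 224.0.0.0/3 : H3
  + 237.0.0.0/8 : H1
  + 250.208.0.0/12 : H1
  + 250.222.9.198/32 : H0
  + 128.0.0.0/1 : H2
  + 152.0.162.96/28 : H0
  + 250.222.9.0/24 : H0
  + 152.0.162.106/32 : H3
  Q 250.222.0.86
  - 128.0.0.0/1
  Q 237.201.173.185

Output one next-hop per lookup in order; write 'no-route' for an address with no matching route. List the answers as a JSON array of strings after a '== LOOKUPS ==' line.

Process each operation:
  + 128.0.0.0/3 (H0) depth=3
  + 250.222.9.196/30 (H0) depth=30
  ? 250.222.9.196  path d0:-→d1:-→d2:-→d3:-→d4:-→d5:-→d6:-→d7:-→d8:-→d9:-→d10:-→d11:-→d12:-→d13:-→d14:-→d15:-→d16:-→d17:-→d18:-→d19:-→d20:-→d21:-→d22:-→d23:-→d24:-→d25:-→d26:-→d27:-→d28:-→d29:-→d30:H0  best=H0
  - 128.0.0.0/3 clear@3
  - 250.222.9.196/30 clear@30
  + 237.224.0.0/11 (H3) depth=11
  + 250.222.0.0/20 (H2) depth=20
  + 237.241.0.0/16 (H2) depth=16
  + 250.222.8.0/21 (H3) depth=21
  ? 250.222.8.5  path d0:-→d1:-→d2:-→d3:-→d4:-→d5:-→d6:-→d7:-→d8:-→d9:-→d10:-→d11:-→d12:-→d13:-→d14:-→d15:-→d16:-→d17:-→d18:-→d19:-→d20:H2→d21:H3→d22:-→d23:-  best=H3
  + 250.222.9.0/24 (H3) depth=24
  + 232.0.0.0/8 (H3) depth=8
  - 237.224.0.0/11 clear@11
  + 232.205.79.35/32 (H1) depth=32
  + 224.0.0.0/3 (H2) depth=3
  ? 250.222.9.5  path d0:-→d1:-→d2:-→d3:H2→d4:-→d5:-→d6:-→d7:-→d8:-→d9:-→d10:-→d11:-→d12:-→d13:-→d14:-→d15:-→d16:-→d17:-→d18:-→d19:-→d20:H2→d21:H3→d22:-→d23:-→d24:H3  best=H3
  - 232.205.79.35/32 clear@32
  + 232.205.79.35/32 (H2) depth=32
  ? 232.205.79.35  path d0:-→d1:-→d2:-→d3:H2→d4:-→d5:-→d6:-→d7:-→d8:H3→d9:-→d10:-→d11:-→d12:-→d13:-→d14:-→d15:-→d16:-→d17:-→d18:-→d19:-→d20:-→d21:-→d22:-→d23:-→d24:-→d25:-→d26:-→d27:-→d28:-→d29:-→d30:-→d31:-→d32:H2  best=H2
  + 250.208.0.0/12 (H1) depth=12
  - 237.241.0.0/16 clear@16
  + 152.0.162.106/32 (H1) depth=32
  + 224.0.0.0/3 (H3) depth=3
  + 237.0.0.0/8 (H1) depth=8
  + 250.208.0.0/12 (H1) depth=12
  + 250.222.9.198/32 (H0) depth=32
  + 128.0.0.0/1 (H2) depth=1
  + 152.0.162.96/28 (H0) depth=28
  + 250.222.9.0/24 (H0) depth=24
  + 152.0.162.106/32 (H3) depth=32
  ? 250.222.0.86  path d0:-→d1:H2→d2:-→d3:H3→d4:-→d5:-→d6:-→d7:-→d8:-→d9:-→d10:-→d11:-→d12:H1→d13:-→d14:-→d15:-→d16:-→d17:-→d18:-→d19:-→d20:H2  best=H2
  - 128.0.0.0/1 clear@1
  ? 237.201.173.185  path d0:-→d1:-→d2:-→d3:H3→d4:-→d5:-→d6:-→d7:-→d8:H1→d9:-→d10:-  best=H1

== LOOKUPS ==
["H0","H3","H3","H2","H2","H1"]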